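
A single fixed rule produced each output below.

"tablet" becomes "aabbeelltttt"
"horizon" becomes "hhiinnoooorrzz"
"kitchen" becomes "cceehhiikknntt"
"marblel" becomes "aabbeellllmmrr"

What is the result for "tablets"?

Each output is the input with this applied: double every character, then sort the characters into alphabetical order.
For "tablets", step one produces "ttaabblleettss"; step two turns that into "aabbeellsstttt".

aabbeellsstttt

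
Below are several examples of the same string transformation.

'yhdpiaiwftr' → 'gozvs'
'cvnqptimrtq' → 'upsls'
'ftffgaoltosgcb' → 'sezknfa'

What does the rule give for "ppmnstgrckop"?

Each output is the input with this applied: keep every other character starting from the second (positions 2nd, 4th, 6th, ...), then shift every letter 1 place backward in the alphabet (wrapping around).
For "ppmnstgrckop", step one produces "pntrkp"; step two turns that into "omsqjo".

omsqjo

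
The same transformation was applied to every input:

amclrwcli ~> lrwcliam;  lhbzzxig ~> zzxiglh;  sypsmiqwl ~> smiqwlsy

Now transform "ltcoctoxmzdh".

What's happening: move the first 3 characters to the end (rotate left by 3), then delete the last character.
Working it through for "ltcoctoxmzdh": intermediate "octoxmzdhltc", final "octoxmzdhlt".

octoxmzdhlt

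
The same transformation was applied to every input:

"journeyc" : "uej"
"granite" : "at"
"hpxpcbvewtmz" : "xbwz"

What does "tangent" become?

nn

Rule — move the first character to the end, then keep one character in every 3, starting at position 2 (positions 2nd, 5th, 8th, ...).
"tangent" → "angentt" → "nn".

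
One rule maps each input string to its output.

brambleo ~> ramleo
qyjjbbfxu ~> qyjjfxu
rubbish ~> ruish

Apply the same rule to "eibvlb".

The pattern: remove every "b".
"eibvlb" → "eivl".

eivl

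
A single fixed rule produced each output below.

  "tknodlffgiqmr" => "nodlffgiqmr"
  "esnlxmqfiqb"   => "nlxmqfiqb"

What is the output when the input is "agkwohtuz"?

kwohtuz

The pattern: delete the first 2 characters.
Doing the same to "agkwohtuz": "kwohtuz".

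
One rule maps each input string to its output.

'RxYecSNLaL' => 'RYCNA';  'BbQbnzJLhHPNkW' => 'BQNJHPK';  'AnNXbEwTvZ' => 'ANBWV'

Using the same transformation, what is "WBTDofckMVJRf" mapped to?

Rule — keep every other character starting from the first (positions 1st, 3rd, 5th, ...), then convert every letter to uppercase.
Starting from "WBTDofckMVJRf": after the first operation, "WTocMJf"; after the second, "WTOCMJF".
(Check on "AnNXbEwTvZ": → "ANbwv" → "ANBWV" ✓)

WTOCMJF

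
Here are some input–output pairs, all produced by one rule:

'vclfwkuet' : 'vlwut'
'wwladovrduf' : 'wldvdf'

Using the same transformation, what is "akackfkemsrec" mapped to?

aakkmrc

Looking at the pairs, the operation is to keep every other character starting from the first (positions 1st, 3rd, 5th, ...).
Doing the same to "akackfkemsrec": "aakkmrc".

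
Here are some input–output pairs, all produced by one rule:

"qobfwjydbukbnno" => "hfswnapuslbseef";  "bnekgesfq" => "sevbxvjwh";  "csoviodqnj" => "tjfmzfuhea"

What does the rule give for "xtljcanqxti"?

Rule — shift every letter 9 places backward in the alphabet (wrapping around).
For "xtljcanqxti" the result is "okcatrehokz".

okcatrehokz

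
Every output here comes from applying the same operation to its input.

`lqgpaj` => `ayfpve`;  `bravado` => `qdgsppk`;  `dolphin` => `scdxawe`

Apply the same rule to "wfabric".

lruxpgq

Each output is the input with this applied: take characters alternately from the front and the back (1st, last, 2nd, 2nd-last, ...), then shift every letter 11 places backward in the alphabet (wrapping around).
Starting from "wfabric": after the first operation, "wcfiarb"; after the second, "lruxpgq".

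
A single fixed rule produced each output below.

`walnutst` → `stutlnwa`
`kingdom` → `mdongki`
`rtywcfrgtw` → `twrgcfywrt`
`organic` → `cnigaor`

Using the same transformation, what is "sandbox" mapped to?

What's happening: swap each adjacent pair of characters (1↔2, 3↔4, ...), then reverse the string.
"sandbox" → "xbondsa".

xbondsa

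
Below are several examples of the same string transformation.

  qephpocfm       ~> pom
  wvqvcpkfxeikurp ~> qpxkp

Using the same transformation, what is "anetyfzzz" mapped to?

What's happening: keep one character in every 3, starting at position 3 (positions 3rd, 6th, 9th, ...).
Applying that to "anetyfzzz" gives "efz".

efz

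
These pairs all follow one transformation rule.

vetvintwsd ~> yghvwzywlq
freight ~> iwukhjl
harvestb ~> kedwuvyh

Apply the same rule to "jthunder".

The transformation: shift every letter 3 places forward in the alphabet (wrapping around), then take characters alternately from the front and the back (1st, last, 2nd, 2nd-last, ...).
On "jthunder": the first step gives "mwkxqghu", and the second then gives "muwhkgxq".

muwhkgxq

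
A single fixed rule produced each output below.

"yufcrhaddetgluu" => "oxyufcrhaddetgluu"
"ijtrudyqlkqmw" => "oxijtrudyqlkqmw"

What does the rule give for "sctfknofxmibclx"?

oxsctfknofxmibclx

The transformation: prepend "ox".
"sctfknofxmibclx" → "oxsctfknofxmibclx".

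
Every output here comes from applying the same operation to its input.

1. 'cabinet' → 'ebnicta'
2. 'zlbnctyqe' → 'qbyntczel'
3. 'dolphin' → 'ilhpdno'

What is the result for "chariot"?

oaircth

Rule — take characters alternately from the front and the back (1st, last, 2nd, 2nd-last, ...), then move the first 3 characters to the end (rotate left by 3).
For "chariot", step one produces "cthoair"; step two turns that into "oaircth".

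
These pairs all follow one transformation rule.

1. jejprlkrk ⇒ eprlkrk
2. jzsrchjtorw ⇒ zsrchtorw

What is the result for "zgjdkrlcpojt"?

What's happening: remove every "j".
Doing the same to "zgjdkrlcpojt": "zgdkrlcpot".

zgdkrlcpot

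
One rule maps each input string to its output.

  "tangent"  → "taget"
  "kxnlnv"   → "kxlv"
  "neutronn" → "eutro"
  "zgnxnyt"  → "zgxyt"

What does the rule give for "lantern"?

The rule is to remove every "n".
"lantern" → "later".

later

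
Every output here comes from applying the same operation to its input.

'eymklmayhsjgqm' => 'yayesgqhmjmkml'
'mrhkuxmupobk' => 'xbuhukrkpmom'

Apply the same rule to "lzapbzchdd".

zazbpcldhd

The transformation: sort the characters into reverse alphabetical order, then take characters alternately from the front and the back (1st, last, 2nd, 2nd-last, ...).
For "lzapbzchdd" the result is "zazbpcldhd".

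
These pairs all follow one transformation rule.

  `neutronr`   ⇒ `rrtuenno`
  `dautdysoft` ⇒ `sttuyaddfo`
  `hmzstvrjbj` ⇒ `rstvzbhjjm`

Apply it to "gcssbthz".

Rule — sort the characters into alphabetical order, then swap the front and back halves of the string.
Applying both steps to "gcssbthz": "bcghsstz", then "sstzbcgh".
(Check on "hmzstvrjbj": → "bhjjmrstvz" → "rstvzbhjjm" ✓)

sstzbcgh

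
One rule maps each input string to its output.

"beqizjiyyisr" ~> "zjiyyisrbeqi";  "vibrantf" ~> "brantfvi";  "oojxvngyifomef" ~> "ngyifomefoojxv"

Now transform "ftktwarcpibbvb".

The pattern: move the last 2 characters to the front (rotate right by 2), then swap the front and back halves of the string.
"ftktwarcpibbvb" → "vbftktwarcpibb" → "arcpibbvbftktw".

arcpibbvbftktw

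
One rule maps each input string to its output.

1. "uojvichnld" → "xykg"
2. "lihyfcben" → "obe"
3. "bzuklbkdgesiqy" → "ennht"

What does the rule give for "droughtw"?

gxw

Rule — shift every letter 3 places forward in the alphabet (wrapping around), then keep one character in every 3, starting at position 1 (positions 1st, 4th, 7th, ...).
"droughtw" → "gurxjkwz" → "gxw".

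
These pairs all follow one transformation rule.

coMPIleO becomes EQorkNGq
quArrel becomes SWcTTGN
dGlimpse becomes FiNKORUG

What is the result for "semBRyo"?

UGOdtAQ

The pattern: flip the case of every letter, then shift every letter 2 places forward in the alphabet (wrapping around).
Working it through for "semBRyo": intermediate "SEMbrYO", final "UGOdtAQ".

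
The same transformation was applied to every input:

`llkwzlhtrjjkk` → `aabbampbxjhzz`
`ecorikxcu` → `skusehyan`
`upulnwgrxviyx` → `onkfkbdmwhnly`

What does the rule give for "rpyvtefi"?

vyhfolju

In each case the input is transformed by: shift every letter 10 places backward in the alphabet (wrapping around), then move the last 2 characters to the front (rotate right by 2).
On "rpyvtefi": the first step gives "hfoljuvy", and the second then gives "vyhfolju".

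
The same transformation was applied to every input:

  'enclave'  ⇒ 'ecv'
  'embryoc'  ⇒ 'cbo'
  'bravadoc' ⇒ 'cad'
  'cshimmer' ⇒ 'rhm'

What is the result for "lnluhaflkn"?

Rule — move the last character to the front, then keep one character in every 3, starting at position 1 (positions 1st, 4th, 7th, ...).
On "lnluhaflkn": the first step gives "nlnluhaflk", and the second then gives "nlak".
(Check on "embryoc": → "cembryo" → "cbo" ✓)

nlak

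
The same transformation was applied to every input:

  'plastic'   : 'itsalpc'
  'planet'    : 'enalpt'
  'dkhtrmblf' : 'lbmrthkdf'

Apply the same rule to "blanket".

eknalbt

The pattern: reverse the string, then move the first character to the end.
For "blanket", step one produces "teknalb"; step two turns that into "eknalbt".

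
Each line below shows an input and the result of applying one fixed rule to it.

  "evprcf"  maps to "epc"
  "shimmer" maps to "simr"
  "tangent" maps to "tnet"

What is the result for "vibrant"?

vbat

Looking at the pairs, the operation is to keep every other character starting from the first (positions 1st, 3rd, 5th, ...).
Applying that to "vibrant" gives "vbat".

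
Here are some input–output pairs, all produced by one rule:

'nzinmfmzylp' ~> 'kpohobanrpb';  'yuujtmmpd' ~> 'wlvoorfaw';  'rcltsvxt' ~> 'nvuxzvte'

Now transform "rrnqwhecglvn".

psyjgeinxptt

The transformation: move the first 2 characters to the end (rotate left by 2), then shift every letter 2 places forward in the alphabet (wrapping around).
For "rrnqwhecglvn", step one produces "nqwhecglvnrr"; step two turns that into "psyjgeinxptt".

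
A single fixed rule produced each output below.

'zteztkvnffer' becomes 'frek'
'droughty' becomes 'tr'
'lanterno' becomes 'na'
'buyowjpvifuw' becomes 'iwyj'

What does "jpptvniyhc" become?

Rule — swap the front and back halves of the string, then keep one character in every 3, starting at position 3 (positions 3rd, 6th, 9th, ...).
Starting from "jpptvniyhc": after the first operation, "niyhcjpptv"; after the second, "yjt".

yjt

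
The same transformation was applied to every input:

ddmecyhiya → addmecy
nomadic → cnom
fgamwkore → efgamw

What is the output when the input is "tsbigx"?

The rule is to move the last character to the front, then delete the last 3 characters.
Working it through for "tsbigx": intermediate "xtsbig", final "xts".

xts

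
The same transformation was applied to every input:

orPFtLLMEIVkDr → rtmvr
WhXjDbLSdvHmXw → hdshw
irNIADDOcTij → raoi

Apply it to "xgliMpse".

gme

Each output is the input with this applied: keep one character in every 3, starting at position 2 (positions 2nd, 5th, 8th, ...), then convert every letter to lowercase.
Doing the same to "xgliMpse": "gme".
(Check on "WhXjDbLSdvHmXw": → "hDSHw" → "hdshw" ✓)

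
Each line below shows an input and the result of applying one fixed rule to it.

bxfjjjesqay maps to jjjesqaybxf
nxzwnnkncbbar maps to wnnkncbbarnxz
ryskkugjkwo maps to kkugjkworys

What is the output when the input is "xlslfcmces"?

lfcmcesxls

The rule is to move the first 3 characters to the end (rotate left by 3).
For "xlslfcmces" the result is "lfcmcesxls".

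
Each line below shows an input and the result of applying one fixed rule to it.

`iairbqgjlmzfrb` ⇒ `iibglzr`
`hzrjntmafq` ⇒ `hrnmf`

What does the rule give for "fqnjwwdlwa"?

In each case the input is transformed by: keep every other character starting from the first (positions 1st, 3rd, 5th, ...).
For "fqnjwwdlwa" the result is "fnwdw".

fnwdw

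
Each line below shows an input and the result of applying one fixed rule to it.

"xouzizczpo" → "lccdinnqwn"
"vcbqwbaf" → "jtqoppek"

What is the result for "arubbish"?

What's happening: shift every letter 12 places backward in the alphabet (wrapping around), then take characters alternately from the front and the back (1st, last, 2nd, 2nd-last, ...).
Applying both steps to "arubbish": "ofippwgv", then "ovfgiwpp".

ovfgiwpp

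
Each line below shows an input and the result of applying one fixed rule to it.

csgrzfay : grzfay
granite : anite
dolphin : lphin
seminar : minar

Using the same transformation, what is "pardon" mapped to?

rdon

The rule is to delete the first 2 characters.
"pardon" → "rdon".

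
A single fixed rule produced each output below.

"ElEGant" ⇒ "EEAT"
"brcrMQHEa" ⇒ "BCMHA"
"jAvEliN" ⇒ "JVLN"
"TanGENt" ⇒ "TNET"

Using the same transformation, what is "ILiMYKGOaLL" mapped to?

Each output is the input with this applied: keep every other character starting from the first (positions 1st, 3rd, 5th, ...), then convert every letter to uppercase.
"ILiMYKGOaLL" → "IiYGaL" → "IIYGAL".

IIYGAL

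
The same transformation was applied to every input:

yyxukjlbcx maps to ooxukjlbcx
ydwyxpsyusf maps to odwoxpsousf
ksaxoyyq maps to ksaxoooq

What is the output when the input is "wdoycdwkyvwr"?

wdoocdwkovwr

Rule — replace every "y" with "o".
For "wdoycdwkyvwr" the result is "wdoocdwkovwr".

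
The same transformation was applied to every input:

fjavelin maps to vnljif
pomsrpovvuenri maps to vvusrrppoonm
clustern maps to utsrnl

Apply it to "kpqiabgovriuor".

vurrqpookiig

The transformation: sort the characters into reverse alphabetical order, then delete the last 2 characters.
Applying both steps to "kpqiabgovriuor": "vurrqpookiigba", then "vurrqpookiig".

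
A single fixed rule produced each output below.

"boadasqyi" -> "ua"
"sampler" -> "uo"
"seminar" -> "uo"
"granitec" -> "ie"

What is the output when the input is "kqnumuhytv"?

oa

Each output is the input with this applied: shift every letter 2 places forward in the alphabet (wrapping around), then keep only the vowels.
Applying both steps to "kqnumuhytv": "mspwowjavx", then "oa".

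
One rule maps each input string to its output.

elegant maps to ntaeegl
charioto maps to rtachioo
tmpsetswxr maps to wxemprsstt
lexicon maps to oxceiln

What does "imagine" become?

Looking at the pairs, the operation is to sort the characters into alphabetical order, then move the last 2 characters to the front (rotate right by 2).
"imagine" → "aegiimn" → "mnaegii".

mnaegii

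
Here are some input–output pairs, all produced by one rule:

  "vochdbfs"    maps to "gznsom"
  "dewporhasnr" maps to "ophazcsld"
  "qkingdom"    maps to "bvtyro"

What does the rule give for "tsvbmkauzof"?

edgmxvlfk

The pattern: delete the last 2 characters, then shift every letter 11 places forward in the alphabet (wrapping around).
Starting from "tsvbmkauzof": after the first operation, "tsvbmkauz"; after the second, "edgmxvlfk".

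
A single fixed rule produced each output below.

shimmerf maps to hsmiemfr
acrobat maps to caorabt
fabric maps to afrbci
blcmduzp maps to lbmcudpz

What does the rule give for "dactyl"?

The rule is to swap each adjacent pair of characters (1↔2, 3↔4, ...).
For "dactyl" the result is "adtcly".

adtcly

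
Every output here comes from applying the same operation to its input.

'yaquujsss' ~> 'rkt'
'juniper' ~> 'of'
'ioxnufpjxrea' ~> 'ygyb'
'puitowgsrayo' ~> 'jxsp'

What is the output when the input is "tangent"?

What's happening: shift every letter 1 place forward in the alphabet (wrapping around), then keep one character in every 3, starting at position 3 (positions 3rd, 6th, 9th, ...).
On "tangent": the first step gives "ubohfou", and the second then gives "oo".

oo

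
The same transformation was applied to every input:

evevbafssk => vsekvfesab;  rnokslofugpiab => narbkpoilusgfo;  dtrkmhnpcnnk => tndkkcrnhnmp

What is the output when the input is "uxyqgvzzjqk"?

Each output is the input with this applied: swap each adjacent pair of characters (1↔2, 3↔4, ...), then take characters alternately from the front and the back (1st, last, 2nd, 2nd-last, ...).
"uxyqgvzzjqk" → "xuqyvgzzqjk" → "xkujqqyzvzg".

xkujqqyzvzg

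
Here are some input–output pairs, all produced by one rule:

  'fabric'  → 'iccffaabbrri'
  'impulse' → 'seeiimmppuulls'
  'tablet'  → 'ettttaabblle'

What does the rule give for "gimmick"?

ckkggiimmmmiic

What's happening: double every character, then move the last 3 characters to the front (rotate right by 3).
Starting from "gimmick": after the first operation, "ggiimmmmiicckk"; after the second, "ckkggiimmmmiic".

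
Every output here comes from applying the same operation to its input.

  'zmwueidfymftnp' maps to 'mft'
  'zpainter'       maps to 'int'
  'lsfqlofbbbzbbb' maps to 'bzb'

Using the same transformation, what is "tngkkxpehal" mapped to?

peh

The transformation: move the last 2 characters to the front (rotate right by 2), then keep only the last 3 characters.
For "tngkkxpehal", step one produces "altngkkxpeh"; step two turns that into "peh".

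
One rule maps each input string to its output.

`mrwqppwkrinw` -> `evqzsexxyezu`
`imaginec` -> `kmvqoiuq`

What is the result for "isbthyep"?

The transformation: reverse the string, then shift every letter 8 places forward in the alphabet (wrapping around).
On "isbthyep" that produces "xmgpbjaq".
(Check on "imaginec": → "cenigami" → "kmvqoiuq" ✓)

xmgpbjaq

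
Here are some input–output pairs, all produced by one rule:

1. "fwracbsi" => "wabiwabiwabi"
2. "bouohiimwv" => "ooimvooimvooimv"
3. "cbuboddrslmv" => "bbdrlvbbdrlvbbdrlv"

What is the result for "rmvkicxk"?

Looking at the pairs, the operation is to keep every other character starting from the second (positions 2nd, 4th, 6th, ...), then write the whole string 3 times in a row.
On "rmvkicxk": the first step gives "mkck", and the second then gives "mkckmkckmkck".

mkckmkckmkck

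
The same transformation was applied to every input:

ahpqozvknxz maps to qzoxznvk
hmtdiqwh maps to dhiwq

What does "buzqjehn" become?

The pattern: delete the first 3 characters, then take characters alternately from the front and the back (1st, last, 2nd, 2nd-last, ...).
For "buzqjehn", step one produces "qjehn"; step two turns that into "qnjhe".

qnjhe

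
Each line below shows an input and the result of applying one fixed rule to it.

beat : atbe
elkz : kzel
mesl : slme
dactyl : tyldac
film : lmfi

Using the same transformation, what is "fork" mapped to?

rkfo

In each case the input is transformed by: swap the front and back halves of the string.
Doing the same to "fork": "rkfo".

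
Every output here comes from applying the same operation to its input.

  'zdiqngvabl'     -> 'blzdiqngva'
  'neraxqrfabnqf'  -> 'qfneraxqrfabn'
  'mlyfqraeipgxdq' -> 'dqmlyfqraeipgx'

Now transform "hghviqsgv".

What's happening: move the last 2 characters to the front (rotate right by 2).
Doing the same to "hghviqsgv": "gvhghviqs".

gvhghviqs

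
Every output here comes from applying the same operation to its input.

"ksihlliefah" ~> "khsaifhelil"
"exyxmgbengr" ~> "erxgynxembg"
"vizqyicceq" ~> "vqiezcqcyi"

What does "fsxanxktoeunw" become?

In each case the input is transformed by: take characters alternately from the front and the back (1st, last, 2nd, 2nd-last, ...).
Doing the same to "fsxanxktoeunw": "fwsnxuaenoxtk".

fwsnxuaenoxtk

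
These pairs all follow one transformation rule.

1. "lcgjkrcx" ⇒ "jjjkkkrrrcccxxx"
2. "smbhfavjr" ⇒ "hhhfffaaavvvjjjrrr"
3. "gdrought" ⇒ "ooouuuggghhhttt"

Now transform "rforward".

The rule is to delete the first 3 characters, then repeat every character 3 times.
For "rforward" the result is "rrrwwwaaarrrddd".

rrrwwwaaarrrddd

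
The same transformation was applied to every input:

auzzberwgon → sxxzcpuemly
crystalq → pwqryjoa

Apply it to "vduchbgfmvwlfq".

bsafzedktujdot

In each case the input is transformed by: shift every letter 2 places backward in the alphabet (wrapping around), then move the first character to the end.
Applying both steps to "vduchbgfmvwlfq": "tbsafzedktujdo", then "bsafzedktujdot".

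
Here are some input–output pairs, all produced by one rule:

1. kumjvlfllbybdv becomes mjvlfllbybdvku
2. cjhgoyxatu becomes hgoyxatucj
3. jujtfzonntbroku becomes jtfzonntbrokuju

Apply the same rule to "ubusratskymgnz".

In each case the input is transformed by: move the first 2 characters to the end (rotate left by 2).
Doing the same to "ubusratskymgnz": "usratskymgnzub".

usratskymgnzub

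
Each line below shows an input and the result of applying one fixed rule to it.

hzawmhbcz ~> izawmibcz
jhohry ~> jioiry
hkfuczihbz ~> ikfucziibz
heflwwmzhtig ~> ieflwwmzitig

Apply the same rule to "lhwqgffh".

In each case the input is transformed by: replace every "h" with "i".
"lhwqgffh" → "liwqgffi".

liwqgffi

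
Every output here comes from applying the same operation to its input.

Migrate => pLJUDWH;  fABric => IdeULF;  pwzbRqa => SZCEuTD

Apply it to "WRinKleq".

zuLQnOHT

Each output is the input with this applied: flip the case of every letter, then shift every letter 3 places forward in the alphabet (wrapping around).
On "WRinKleq": the first step gives "wrINkLEQ", and the second then gives "zuLQnOHT".
(Check on "pwzbRqa": → "PWZBrQA" → "SZCEuTD" ✓)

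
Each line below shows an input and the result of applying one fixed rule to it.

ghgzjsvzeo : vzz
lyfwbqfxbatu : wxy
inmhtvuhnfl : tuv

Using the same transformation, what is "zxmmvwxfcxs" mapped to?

xxz

Each output is the input with this applied: sort the characters into alphabetical order, then keep only the last 3 characters.
Applying both steps to "zxmmvwxfcxs": "cfmmsvwxxxz", then "xxz".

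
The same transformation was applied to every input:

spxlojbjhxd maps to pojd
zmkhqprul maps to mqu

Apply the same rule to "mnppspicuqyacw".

Rule — keep one character in every 3, starting at position 2 (positions 2nd, 5th, 8th, ...).
For "mnppspicuqyacw" the result is "nscyw".

nscyw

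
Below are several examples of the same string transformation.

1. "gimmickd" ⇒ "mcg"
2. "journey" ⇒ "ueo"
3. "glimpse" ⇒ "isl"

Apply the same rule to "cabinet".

bea

The transformation: move the first 2 characters to the end (rotate left by 2), then keep one character in every 3, starting at position 1 (positions 1st, 4th, 7th, ...).
Working it through for "cabinet": intermediate "binetca", final "bea".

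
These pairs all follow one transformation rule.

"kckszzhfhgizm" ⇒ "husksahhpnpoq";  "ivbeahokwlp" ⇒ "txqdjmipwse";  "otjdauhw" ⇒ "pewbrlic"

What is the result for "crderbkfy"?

The pattern: shift every letter 8 places forward in the alphabet (wrapping around), then move the last 2 characters to the front (rotate right by 2).
Starting from "crderbkfy": after the first operation, "kzlmzjsng"; after the second, "ngkzlmzjs".
(Check on "otjdauhw": → "wbrlicpe" → "pewbrlic" ✓)

ngkzlmzjs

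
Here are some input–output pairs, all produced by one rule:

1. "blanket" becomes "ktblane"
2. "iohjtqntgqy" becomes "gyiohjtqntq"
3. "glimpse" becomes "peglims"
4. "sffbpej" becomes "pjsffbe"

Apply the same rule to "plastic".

What's happening: move the last 2 characters to the front (rotate right by 2), then swap the first and last characters.
Starting from "plastic": after the first operation, "icplast"; after the second, "tcplasi".

tcplasi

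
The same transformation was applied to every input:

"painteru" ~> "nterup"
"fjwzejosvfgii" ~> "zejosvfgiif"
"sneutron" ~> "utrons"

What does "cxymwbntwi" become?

Looking at the pairs, the operation is to move the first character to the end, then delete the first 2 characters.
"cxymwbntwi" → "xymwbntwic" → "mwbntwic".

mwbntwic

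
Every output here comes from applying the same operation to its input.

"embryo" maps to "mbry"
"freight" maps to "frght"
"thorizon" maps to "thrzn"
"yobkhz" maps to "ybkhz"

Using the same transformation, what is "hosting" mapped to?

hstng

Rule — remove every vowel.
"hosting" → "hstng".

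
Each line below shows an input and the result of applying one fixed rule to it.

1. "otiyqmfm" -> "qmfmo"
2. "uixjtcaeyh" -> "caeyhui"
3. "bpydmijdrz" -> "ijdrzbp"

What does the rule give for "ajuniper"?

ipera

The rule is to swap the front and back halves of the string, then delete the last 3 characters.
"ajuniper" → "iperajun" → "ipera".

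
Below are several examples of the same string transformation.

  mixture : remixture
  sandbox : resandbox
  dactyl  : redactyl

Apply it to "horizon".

Each output is the input with this applied: prepend "re".
For "horizon" the result is "rehorizon".

rehorizon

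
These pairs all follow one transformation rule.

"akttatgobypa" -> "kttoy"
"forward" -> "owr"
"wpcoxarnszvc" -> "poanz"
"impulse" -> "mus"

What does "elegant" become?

The rule is to delete the last character, then keep every other character starting from the second (positions 2nd, 4th, 6th, ...).
On "elegant": the first step gives "elegan", and the second then gives "lgn".

lgn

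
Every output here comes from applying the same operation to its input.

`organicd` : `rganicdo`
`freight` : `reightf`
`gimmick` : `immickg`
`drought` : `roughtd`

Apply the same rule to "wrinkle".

rinklew

Each output is the input with this applied: move the first character to the end.
So "wrinkle" becomes "rinklew".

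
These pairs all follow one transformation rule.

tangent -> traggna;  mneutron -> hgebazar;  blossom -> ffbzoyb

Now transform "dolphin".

cuvaqby

Rule — move the first 3 characters to the end (rotate left by 3), then shift every letter 13 places forward in the alphabet (wrapping around) — i.e. ROT13.
Doing the same to "dolphin": "cuvaqby".
(Check on "blossom": → "ssomblo" → "ffbzoyb" ✓)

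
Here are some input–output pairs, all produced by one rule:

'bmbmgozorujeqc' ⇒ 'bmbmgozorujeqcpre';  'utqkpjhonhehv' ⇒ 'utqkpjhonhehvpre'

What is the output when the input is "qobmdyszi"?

The pattern: append "pre".
Applying that to "qobmdyszi" gives "qobmdyszipre".

qobmdyszipre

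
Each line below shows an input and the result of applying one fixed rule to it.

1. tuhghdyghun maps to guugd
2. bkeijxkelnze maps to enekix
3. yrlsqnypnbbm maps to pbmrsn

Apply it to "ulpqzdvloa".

What's happening: keep every other character starting from the second (positions 2nd, 4th, 6th, ...), then move the first 3 characters to the end (rotate left by 3).
On "ulpqzdvloa" that produces "lalqd".

lalqd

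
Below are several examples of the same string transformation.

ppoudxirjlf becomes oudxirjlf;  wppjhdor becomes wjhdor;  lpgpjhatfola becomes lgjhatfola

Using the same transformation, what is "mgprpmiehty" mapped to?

The transformation: remove every "p".
Doing the same to "mgprpmiehty": "mgrmiehty".

mgrmiehty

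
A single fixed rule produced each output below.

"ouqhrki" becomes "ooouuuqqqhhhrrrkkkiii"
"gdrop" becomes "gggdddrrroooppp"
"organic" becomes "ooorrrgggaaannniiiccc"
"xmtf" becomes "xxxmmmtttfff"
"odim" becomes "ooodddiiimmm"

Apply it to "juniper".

The rule is to repeat every character 3 times.
For "juniper" the result is "jjjuuunnniiipppeeerrr".

jjjuuunnniiipppeeerrr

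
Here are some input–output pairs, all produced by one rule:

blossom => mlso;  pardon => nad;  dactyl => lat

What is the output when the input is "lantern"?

natr

Each output is the input with this applied: move the last character to the front, then keep every other character starting from the first (positions 1st, 3rd, 5th, ...).
Applying both steps to "lantern": "nlanter", then "natr".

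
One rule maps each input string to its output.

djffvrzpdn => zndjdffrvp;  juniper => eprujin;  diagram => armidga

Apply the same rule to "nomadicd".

Looking at the pairs, the operation is to swap each adjacent pair of characters (1↔2, 3↔4, ...), then move the last 3 characters to the front (rotate right by 3).
So "nomadicd" becomes "ddconami".

ddconami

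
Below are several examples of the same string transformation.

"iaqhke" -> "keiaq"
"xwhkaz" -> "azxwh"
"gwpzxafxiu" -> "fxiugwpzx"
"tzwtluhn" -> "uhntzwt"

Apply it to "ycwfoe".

oeycw

In each case the input is transformed by: swap the front and back halves of the string, then delete the first character.
So "ycwfoe" becomes "oeycw".
(Check on "xwhkaz": → "kazxwh" → "azxwh" ✓)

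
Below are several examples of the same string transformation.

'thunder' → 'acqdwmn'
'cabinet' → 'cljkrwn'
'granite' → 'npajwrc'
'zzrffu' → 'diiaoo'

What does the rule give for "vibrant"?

The transformation: move the last character to the front, then shift every letter 9 places forward in the alphabet (wrapping around).
Working it through for "vibrant": intermediate "tvibran", final "cerkajw".

cerkajw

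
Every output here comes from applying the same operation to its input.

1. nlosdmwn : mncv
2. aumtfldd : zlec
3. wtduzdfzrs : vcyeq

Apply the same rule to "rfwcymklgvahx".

qvxjfzw

Rule — shift every letter 1 place backward in the alphabet (wrapping around), then keep every other character starting from the first (positions 1st, 3rd, 5th, ...).
For "rfwcymklgvahx" the result is "qvxjfzw".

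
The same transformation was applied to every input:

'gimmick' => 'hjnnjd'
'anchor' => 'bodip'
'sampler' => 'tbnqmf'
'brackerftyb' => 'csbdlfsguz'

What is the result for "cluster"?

What's happening: delete the last character, then shift every letter 1 place forward in the alphabet (wrapping around).
Applying that to "cluster" gives "dmvtuf".
(Check on "anchor": → "ancho" → "bodip" ✓)

dmvtuf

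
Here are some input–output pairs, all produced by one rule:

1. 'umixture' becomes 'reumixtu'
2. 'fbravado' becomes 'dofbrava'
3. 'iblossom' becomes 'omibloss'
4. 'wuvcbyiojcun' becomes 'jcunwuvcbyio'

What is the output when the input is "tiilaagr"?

grtiilaa

The transformation: move the first 2 characters to the end (rotate left by 2), then swap the front and back halves of the string.
On "tiilaagr": the first step gives "ilaagrti", and the second then gives "grtiilaa".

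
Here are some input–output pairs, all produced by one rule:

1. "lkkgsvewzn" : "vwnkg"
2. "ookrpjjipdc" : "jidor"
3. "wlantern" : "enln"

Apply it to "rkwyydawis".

dwsky

The pattern: keep every other character starting from the second (positions 2nd, 4th, 6th, ...), then move the first 2 characters to the end (rotate left by 2).
Starting from "rkwyydawis": after the first operation, "kydws"; after the second, "dwsky".
(Check on "ookrpjjipdc": → "orjid" → "jidor" ✓)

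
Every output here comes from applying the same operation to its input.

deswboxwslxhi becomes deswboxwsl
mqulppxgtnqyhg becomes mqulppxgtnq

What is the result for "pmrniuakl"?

The pattern: delete the last 3 characters.
Applying that to "pmrniuakl" gives "pmrniu".

pmrniu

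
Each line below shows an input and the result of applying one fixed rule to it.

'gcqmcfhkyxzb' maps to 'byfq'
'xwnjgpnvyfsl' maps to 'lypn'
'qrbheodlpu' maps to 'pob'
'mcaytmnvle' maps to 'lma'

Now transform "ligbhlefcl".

The pattern: keep one character in every 3, starting at position 3 (positions 3rd, 6th, 9th, ...), then reverse the string.
"ligbhlefcl" → "glc" → "clg".

clg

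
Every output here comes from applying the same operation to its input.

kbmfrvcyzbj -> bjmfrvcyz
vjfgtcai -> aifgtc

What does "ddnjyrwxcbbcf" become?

cfnjyrwxcbb

Rule — delete the first 2 characters, then move the last 2 characters to the front (rotate right by 2).
Starting from "ddnjyrwxcbbcf": after the first operation, "njyrwxcbbcf"; after the second, "cfnjyrwxcbb".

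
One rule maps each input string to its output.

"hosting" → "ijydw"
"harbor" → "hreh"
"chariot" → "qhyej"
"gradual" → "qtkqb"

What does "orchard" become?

The transformation: shift every letter 10 places backward in the alphabet (wrapping around), then delete the first 2 characters.
On "orchard" that produces "sxqht".
(Check on "hosting": → "xeijydw" → "ijydw" ✓)

sxqht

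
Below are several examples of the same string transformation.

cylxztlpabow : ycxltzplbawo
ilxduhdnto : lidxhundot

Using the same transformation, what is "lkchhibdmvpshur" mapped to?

klhcihdbvmspuhr

Looking at the pairs, the operation is to swap each adjacent pair of characters (1↔2, 3↔4, ...).
For "lkchhibdmvpshur" the result is "klhcihdbvmspuhr".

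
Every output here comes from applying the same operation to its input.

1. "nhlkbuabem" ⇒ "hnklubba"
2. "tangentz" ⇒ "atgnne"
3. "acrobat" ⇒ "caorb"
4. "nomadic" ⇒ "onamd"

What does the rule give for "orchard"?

rohca

Each output is the input with this applied: delete the last 2 characters, then swap each adjacent pair of characters (1↔2, 3↔4, ...).
On "orchard" that produces "rohca".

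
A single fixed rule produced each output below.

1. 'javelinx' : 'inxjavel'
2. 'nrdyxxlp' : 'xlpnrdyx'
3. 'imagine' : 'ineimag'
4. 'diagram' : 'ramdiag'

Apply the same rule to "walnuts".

In each case the input is transformed by: move the last 3 characters to the front (rotate right by 3).
"walnuts" → "utswaln".

utswaln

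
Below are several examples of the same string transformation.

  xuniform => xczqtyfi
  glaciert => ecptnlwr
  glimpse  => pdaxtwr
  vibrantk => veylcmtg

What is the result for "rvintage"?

prleytgc

The transformation: reverse the string, then shift every letter 11 places forward in the alphabet (wrapping around).
Starting from "rvintage": after the first operation, "egatnivr"; after the second, "prleytgc".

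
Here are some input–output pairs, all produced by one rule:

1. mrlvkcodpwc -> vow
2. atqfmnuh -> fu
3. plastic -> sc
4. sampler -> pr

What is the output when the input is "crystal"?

Rule — move the first character to the end, then keep one character in every 3, starting at position 3 (positions 3rd, 6th, 9th, ...).
On "crystal": the first step gives "rystalc", and the second then gives "sl".

sl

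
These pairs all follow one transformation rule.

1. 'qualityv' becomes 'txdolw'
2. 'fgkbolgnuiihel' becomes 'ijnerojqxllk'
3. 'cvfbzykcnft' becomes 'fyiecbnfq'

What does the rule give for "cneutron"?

fqhxwu

The transformation: delete the last 2 characters, then shift every letter 3 places forward in the alphabet (wrapping around).
Applying both steps to "cneutron": "cneutr", then "fqhxwu".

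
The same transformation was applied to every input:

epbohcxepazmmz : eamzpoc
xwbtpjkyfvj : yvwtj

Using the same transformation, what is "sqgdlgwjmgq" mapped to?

jgqdg

Each output is the input with this applied: keep every other character starting from the second (positions 2nd, 4th, 6th, ...), then move the first 3 characters to the end (rotate left by 3).
Working it through for "sqgdlgwjmgq": intermediate "qdgjg", final "jgqdg".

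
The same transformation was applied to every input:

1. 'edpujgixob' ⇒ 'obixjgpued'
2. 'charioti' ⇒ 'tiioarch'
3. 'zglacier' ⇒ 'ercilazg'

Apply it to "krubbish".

shbiubkr

The rule is to reverse the string, then swap each adjacent pair of characters (1↔2, 3↔4, ...).
For "krubbish", step one produces "hsibburk"; step two turns that into "shbiubkr".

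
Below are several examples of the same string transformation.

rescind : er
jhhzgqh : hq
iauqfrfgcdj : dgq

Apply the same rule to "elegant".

en

Each output is the input with this applied: sort the characters into alphabetical order, then keep one character in every 3, starting at position 3 (positions 3rd, 6th, 9th, ...).
Starting from "elegant": after the first operation, "aeeglnt"; after the second, "en".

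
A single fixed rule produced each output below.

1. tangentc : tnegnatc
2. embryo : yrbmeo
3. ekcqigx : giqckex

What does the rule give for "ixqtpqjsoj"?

osjqptqxij

The transformation: reverse the string, then move the first character to the end.
Starting from "ixqtpqjsoj": after the first operation, "josjqptqxi"; after the second, "osjqptqxij".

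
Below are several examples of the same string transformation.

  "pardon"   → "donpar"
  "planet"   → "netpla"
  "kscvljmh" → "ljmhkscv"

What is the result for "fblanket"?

nketfbla

The rule is to swap the front and back halves of the string.
"fblanket" → "nketfbla".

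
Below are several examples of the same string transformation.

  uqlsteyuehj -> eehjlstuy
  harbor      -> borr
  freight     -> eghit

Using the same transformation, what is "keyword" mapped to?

dorwy

What's happening: delete the first 2 characters, then sort the characters into alphabetical order.
Starting from "keyword": after the first operation, "yword"; after the second, "dorwy".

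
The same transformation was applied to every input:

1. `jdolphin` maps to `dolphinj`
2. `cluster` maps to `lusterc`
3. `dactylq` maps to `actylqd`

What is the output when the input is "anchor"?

nchora

Looking at the pairs, the operation is to move the first character to the end.
Applying that to "anchor" gives "nchora".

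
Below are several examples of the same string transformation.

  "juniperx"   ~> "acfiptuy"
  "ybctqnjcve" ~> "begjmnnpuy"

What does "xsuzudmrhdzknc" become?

cdffikknoosvxy

In each case the input is transformed by: shift every letter 11 places forward in the alphabet (wrapping around), then sort the characters into alphabetical order.
For "xsuzudmrhdzknc", step one produces "idfkfoxcsokvyn"; step two turns that into "cdffikknoosvxy".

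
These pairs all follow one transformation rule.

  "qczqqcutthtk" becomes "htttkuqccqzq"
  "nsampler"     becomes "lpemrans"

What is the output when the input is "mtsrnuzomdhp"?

Looking at the pairs, the operation is to move the last 3 characters to the front (rotate right by 3), then take characters alternately from the front and the back (1st, last, 2nd, 2nd-last, ...).
For "mtsrnuzomdhp", step one produces "dhpmtsrnuzom"; step two turns that into "dmhopzmutnsr".

dmhopzmutnsr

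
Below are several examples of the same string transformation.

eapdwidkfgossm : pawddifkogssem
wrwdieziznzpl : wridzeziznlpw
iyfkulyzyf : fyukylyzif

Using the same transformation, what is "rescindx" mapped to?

seicdnrx

Looking at the pairs, the operation is to move the first character to the end, then swap each adjacent pair of characters (1↔2, 3↔4, ...).
"rescindx" → "escindxr" → "seicdnrx".
(Check on "eapdwidkfgossm": → "apdwidkfgossme" → "pawddifkogssem" ✓)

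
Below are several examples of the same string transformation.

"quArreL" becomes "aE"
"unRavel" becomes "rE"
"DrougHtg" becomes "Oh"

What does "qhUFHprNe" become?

Each output is the input with this applied: keep one character in every 3, starting at position 3 (positions 3rd, 6th, 9th, ...), then flip the case of every letter.
Working it through for "qhUFHprNe": intermediate "Upe", final "uPE".
(Check on "unRavel": → "Re" → "rE" ✓)

uPE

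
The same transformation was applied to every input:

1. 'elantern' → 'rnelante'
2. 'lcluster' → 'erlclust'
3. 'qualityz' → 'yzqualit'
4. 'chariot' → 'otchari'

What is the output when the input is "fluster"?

Looking at the pairs, the operation is to move the last 2 characters to the front (rotate right by 2).
On "fluster" that produces "erflust".

erflust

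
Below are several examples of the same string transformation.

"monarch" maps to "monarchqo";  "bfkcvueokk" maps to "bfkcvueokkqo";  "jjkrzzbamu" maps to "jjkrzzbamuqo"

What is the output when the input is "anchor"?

What's happening: append "qo".
So "anchor" becomes "anchorqo".

anchorqo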